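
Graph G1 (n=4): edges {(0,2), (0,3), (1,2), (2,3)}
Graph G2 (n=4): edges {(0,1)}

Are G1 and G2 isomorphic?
No, not isomorphic

The graphs are NOT isomorphic.

Counting triangles (3-cliques): G1 has 1, G2 has 0.
Triangle count is an isomorphism invariant, so differing triangle counts rule out isomorphism.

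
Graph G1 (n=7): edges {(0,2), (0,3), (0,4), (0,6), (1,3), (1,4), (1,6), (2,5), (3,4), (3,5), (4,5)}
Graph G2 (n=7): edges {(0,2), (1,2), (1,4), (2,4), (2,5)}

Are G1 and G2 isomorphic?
No, not isomorphic

The graphs are NOT isomorphic.

Connected components of G1: 1 component(s) with vertex sets [[0, 1, 2, 3, 4, 5, 6]], sizes [7].
Connected components of G2: 3 component(s) with vertex sets [[3], [6], [0, 1, 2, 4, 5]], sizes [1, 1, 5].
The number of connected components (and the multiset of component sizes) is an isomorphism invariant — an isomorphism maps each component of G1 bijectively onto a component of G2. Since G1 has 1 component(s) and G2 has 3, they cannot be isomorphic.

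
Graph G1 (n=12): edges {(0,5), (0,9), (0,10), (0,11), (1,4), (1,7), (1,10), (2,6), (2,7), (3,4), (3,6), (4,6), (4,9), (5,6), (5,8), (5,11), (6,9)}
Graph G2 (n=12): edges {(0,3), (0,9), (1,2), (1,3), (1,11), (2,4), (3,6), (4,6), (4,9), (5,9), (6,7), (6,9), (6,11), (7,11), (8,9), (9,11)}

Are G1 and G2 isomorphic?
No, not isomorphic

The graphs are NOT isomorphic.

Connected components of G1: 1 component(s) with vertex sets [[0, 1, 2, 3, 4, 5, 6, 7, 8, 9, 10, 11]], sizes [12].
Connected components of G2: 2 component(s) with vertex sets [[10], [0, 1, 2, 3, 4, 5, 6, 7, 8, 9, 11]], sizes [1, 11].
The number of connected components (and the multiset of component sizes) is an isomorphism invariant — an isomorphism maps each component of G1 bijectively onto a component of G2. Since G1 has 1 component(s) and G2 has 2, they cannot be isomorphic.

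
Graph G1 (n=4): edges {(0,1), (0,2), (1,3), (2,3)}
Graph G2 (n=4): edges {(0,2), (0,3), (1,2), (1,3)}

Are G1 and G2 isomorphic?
Yes, isomorphic

The graphs are isomorphic.
One valid mapping φ: V(G1) → V(G2): 0→0, 1→2, 2→3, 3→1

Verify φ preserves adjacency — for each edge of G1, its image is an edge of G2:
  (0,1) → (φ(0),φ(1)) = (0,2) ∈ E(G2) ✓
  (0,2) → (φ(0),φ(2)) = (0,3) ∈ E(G2) ✓
  (1,3) → (φ(1),φ(3)) = (1,2) ∈ E(G2) ✓
  (2,3) → (φ(2),φ(3)) = (1,3) ∈ E(G2) ✓
All 4 edges of G1 map to edges of G2, and |E(G1)| = |E(G2)| = 4, so φ is a bijection on edges as well as vertices. Hence G1 ≅ G2.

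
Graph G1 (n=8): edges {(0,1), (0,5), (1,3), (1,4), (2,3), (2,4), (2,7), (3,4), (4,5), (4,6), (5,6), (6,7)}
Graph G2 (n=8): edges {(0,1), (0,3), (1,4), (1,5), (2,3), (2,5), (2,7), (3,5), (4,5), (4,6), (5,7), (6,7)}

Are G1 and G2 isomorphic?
Yes, isomorphic

The graphs are isomorphic.
One valid mapping φ: V(G1) → V(G2): 0→6, 1→7, 2→3, 3→2, 4→5, 5→4, 6→1, 7→0

Verify φ preserves adjacency — for each edge of G1, its image is an edge of G2:
  (0,1) → (φ(0),φ(1)) = (6,7) ∈ E(G2) ✓
  (0,5) → (φ(0),φ(5)) = (4,6) ∈ E(G2) ✓
  (1,3) → (φ(1),φ(3)) = (2,7) ∈ E(G2) ✓
  (1,4) → (φ(1),φ(4)) = (5,7) ∈ E(G2) ✓
  (2,3) → (φ(2),φ(3)) = (2,3) ∈ E(G2) ✓
  (2,4) → (φ(2),φ(4)) = (3,5) ∈ E(G2) ✓
  (2,7) → (φ(2),φ(7)) = (0,3) ∈ E(G2) ✓
  (3,4) → (φ(3),φ(4)) = (2,5) ∈ E(G2) ✓
  (4,5) → (φ(4),φ(5)) = (4,5) ∈ E(G2) ✓
  (4,6) → (φ(4),φ(6)) = (1,5) ∈ E(G2) ✓
  (5,6) → (φ(5),φ(6)) = (1,4) ∈ E(G2) ✓
  (6,7) → (φ(6),φ(7)) = (0,1) ∈ E(G2) ✓
All 12 edges of G1 map to edges of G2, and |E(G1)| = |E(G2)| = 12, so φ is a bijection on edges as well as vertices. Hence G1 ≅ G2.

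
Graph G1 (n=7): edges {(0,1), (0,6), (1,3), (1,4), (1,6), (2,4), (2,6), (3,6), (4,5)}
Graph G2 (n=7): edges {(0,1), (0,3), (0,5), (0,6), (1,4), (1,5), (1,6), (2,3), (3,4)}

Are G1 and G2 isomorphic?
Yes, isomorphic

The graphs are isomorphic.
One valid mapping φ: V(G1) → V(G2): 0→6, 1→0, 2→4, 3→5, 4→3, 5→2, 6→1

Verify φ preserves adjacency — for each edge of G1, its image is an edge of G2:
  (0,1) → (φ(0),φ(1)) = (0,6) ∈ E(G2) ✓
  (0,6) → (φ(0),φ(6)) = (1,6) ∈ E(G2) ✓
  (1,3) → (φ(1),φ(3)) = (0,5) ∈ E(G2) ✓
  (1,4) → (φ(1),φ(4)) = (0,3) ∈ E(G2) ✓
  (1,6) → (φ(1),φ(6)) = (0,1) ∈ E(G2) ✓
  (2,4) → (φ(2),φ(4)) = (3,4) ∈ E(G2) ✓
  (2,6) → (φ(2),φ(6)) = (1,4) ∈ E(G2) ✓
  (3,6) → (φ(3),φ(6)) = (1,5) ∈ E(G2) ✓
  (4,5) → (φ(4),φ(5)) = (2,3) ∈ E(G2) ✓
All 9 edges of G1 map to edges of G2, and |E(G1)| = |E(G2)| = 9, so φ is a bijection on edges as well as vertices. Hence G1 ≅ G2.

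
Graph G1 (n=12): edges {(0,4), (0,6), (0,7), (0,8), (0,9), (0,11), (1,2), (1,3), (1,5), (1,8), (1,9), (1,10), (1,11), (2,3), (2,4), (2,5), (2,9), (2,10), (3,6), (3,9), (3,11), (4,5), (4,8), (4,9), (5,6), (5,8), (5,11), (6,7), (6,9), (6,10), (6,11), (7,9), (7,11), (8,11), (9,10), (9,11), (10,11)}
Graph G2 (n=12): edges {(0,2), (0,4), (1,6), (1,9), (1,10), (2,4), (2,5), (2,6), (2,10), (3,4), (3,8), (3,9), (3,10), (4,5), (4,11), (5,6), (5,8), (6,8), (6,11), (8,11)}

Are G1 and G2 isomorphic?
No, not isomorphic

The graphs are NOT isomorphic.

Connected components of G1: 1 component(s) with vertex sets [[0, 1, 2, 3, 4, 5, 6, 7, 8, 9, 10, 11]], sizes [12].
Connected components of G2: 2 component(s) with vertex sets [[7], [0, 1, 2, 3, 4, 5, 6, 8, 9, 10, 11]], sizes [1, 11].
The number of connected components (and the multiset of component sizes) is an isomorphism invariant — an isomorphism maps each component of G1 bijectively onto a component of G2. Since G1 has 1 component(s) and G2 has 2, they cannot be isomorphic.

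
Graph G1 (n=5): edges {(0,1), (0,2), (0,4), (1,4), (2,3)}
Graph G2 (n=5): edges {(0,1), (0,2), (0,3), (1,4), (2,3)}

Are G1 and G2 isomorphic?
Yes, isomorphic

The graphs are isomorphic.
One valid mapping φ: V(G1) → V(G2): 0→0, 1→3, 2→1, 3→4, 4→2

Verify φ preserves adjacency — for each edge of G1, its image is an edge of G2:
  (0,1) → (φ(0),φ(1)) = (0,3) ∈ E(G2) ✓
  (0,2) → (φ(0),φ(2)) = (0,1) ∈ E(G2) ✓
  (0,4) → (φ(0),φ(4)) = (0,2) ∈ E(G2) ✓
  (1,4) → (φ(1),φ(4)) = (2,3) ∈ E(G2) ✓
  (2,3) → (φ(2),φ(3)) = (1,4) ∈ E(G2) ✓
All 5 edges of G1 map to edges of G2, and |E(G1)| = |E(G2)| = 5, so φ is a bijection on edges as well as vertices. Hence G1 ≅ G2.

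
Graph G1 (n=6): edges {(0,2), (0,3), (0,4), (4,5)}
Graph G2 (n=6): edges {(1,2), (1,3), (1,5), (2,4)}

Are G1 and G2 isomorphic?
Yes, isomorphic

The graphs are isomorphic.
One valid mapping φ: V(G1) → V(G2): 0→1, 1→0, 2→3, 3→5, 4→2, 5→4

Verify φ preserves adjacency — for each edge of G1, its image is an edge of G2:
  (0,2) → (φ(0),φ(2)) = (1,3) ∈ E(G2) ✓
  (0,3) → (φ(0),φ(3)) = (1,5) ∈ E(G2) ✓
  (0,4) → (φ(0),φ(4)) = (1,2) ∈ E(G2) ✓
  (4,5) → (φ(4),φ(5)) = (2,4) ∈ E(G2) ✓
All 4 edges of G1 map to edges of G2, and |E(G1)| = |E(G2)| = 4, so φ is a bijection on edges as well as vertices. Hence G1 ≅ G2.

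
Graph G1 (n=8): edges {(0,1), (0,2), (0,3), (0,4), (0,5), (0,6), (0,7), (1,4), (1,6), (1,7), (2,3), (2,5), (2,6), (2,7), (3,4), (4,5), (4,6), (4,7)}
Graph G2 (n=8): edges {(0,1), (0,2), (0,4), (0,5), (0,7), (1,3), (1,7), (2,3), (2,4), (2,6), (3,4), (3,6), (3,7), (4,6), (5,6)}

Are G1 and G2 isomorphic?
No, not isomorphic

The graphs are NOT isomorphic.

Counting triangles (3-cliques): G1 has 13, G2 has 7.
Triangle count is an isomorphism invariant, so differing triangle counts rule out isomorphism.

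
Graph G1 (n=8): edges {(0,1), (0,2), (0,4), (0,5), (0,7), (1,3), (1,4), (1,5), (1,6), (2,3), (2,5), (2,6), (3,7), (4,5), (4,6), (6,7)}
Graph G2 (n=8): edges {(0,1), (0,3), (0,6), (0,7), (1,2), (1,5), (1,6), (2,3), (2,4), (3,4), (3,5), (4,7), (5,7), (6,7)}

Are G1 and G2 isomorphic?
No, not isomorphic

The graphs are NOT isomorphic.

Degrees in G1: deg(0)=5, deg(1)=5, deg(2)=4, deg(3)=3, deg(4)=4, deg(5)=4, deg(6)=4, deg(7)=3.
Sorted degree sequence of G1: [5, 5, 4, 4, 4, 4, 3, 3].
Degrees in G2: deg(0)=4, deg(1)=4, deg(2)=3, deg(3)=4, deg(4)=3, deg(5)=3, deg(6)=3, deg(7)=4.
Sorted degree sequence of G2: [4, 4, 4, 4, 3, 3, 3, 3].
The (sorted) degree sequence is an isomorphism invariant, so since G1 and G2 have different degree sequences they cannot be isomorphic.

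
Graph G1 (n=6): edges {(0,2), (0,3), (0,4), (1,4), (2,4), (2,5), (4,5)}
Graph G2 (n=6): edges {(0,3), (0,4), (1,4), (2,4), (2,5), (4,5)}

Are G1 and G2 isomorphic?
No, not isomorphic

The graphs are NOT isomorphic.

Counting edges: G1 has 7 edge(s); G2 has 6 edge(s).
Edge count is an isomorphism invariant (a bijection on vertices induces a bijection on edges), so differing edge counts rule out isomorphism.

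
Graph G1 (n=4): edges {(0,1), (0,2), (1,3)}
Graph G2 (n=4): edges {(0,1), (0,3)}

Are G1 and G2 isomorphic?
No, not isomorphic

The graphs are NOT isomorphic.

Degrees in G1: deg(0)=2, deg(1)=2, deg(2)=1, deg(3)=1.
Sorted degree sequence of G1: [2, 2, 1, 1].
Degrees in G2: deg(0)=2, deg(1)=1, deg(2)=0, deg(3)=1.
Sorted degree sequence of G2: [2, 1, 1, 0].
The (sorted) degree sequence is an isomorphism invariant, so since G1 and G2 have different degree sequences they cannot be isomorphic.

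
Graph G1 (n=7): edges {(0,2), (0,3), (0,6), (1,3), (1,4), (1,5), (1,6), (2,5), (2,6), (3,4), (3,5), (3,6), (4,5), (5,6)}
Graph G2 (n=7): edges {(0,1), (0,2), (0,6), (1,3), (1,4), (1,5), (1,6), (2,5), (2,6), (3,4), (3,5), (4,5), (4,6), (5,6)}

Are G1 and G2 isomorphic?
Yes, isomorphic

The graphs are isomorphic.
One valid mapping φ: V(G1) → V(G2): 0→0, 1→4, 2→2, 3→1, 4→3, 5→5, 6→6

Verify φ preserves adjacency — for each edge of G1, its image is an edge of G2:
  (0,2) → (φ(0),φ(2)) = (0,2) ∈ E(G2) ✓
  (0,3) → (φ(0),φ(3)) = (0,1) ∈ E(G2) ✓
  (0,6) → (φ(0),φ(6)) = (0,6) ∈ E(G2) ✓
  (1,3) → (φ(1),φ(3)) = (1,4) ∈ E(G2) ✓
  (1,4) → (φ(1),φ(4)) = (3,4) ∈ E(G2) ✓
  (1,5) → (φ(1),φ(5)) = (4,5) ∈ E(G2) ✓
  (1,6) → (φ(1),φ(6)) = (4,6) ∈ E(G2) ✓
  (2,5) → (φ(2),φ(5)) = (2,5) ∈ E(G2) ✓
  (2,6) → (φ(2),φ(6)) = (2,6) ∈ E(G2) ✓
  (3,4) → (φ(3),φ(4)) = (1,3) ∈ E(G2) ✓
  (3,5) → (φ(3),φ(5)) = (1,5) ∈ E(G2) ✓
  (3,6) → (φ(3),φ(6)) = (1,6) ∈ E(G2) ✓
  (4,5) → (φ(4),φ(5)) = (3,5) ∈ E(G2) ✓
  (5,6) → (φ(5),φ(6)) = (5,6) ∈ E(G2) ✓
All 14 edges of G1 map to edges of G2, and |E(G1)| = |E(G2)| = 14, so φ is a bijection on edges as well as vertices. Hence G1 ≅ G2.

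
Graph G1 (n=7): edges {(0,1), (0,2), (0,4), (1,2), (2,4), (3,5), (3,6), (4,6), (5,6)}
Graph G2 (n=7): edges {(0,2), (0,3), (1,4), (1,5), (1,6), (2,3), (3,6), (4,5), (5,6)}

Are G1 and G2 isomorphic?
Yes, isomorphic

The graphs are isomorphic.
One valid mapping φ: V(G1) → V(G2): 0→5, 1→4, 2→1, 3→2, 4→6, 5→0, 6→3

Verify φ preserves adjacency — for each edge of G1, its image is an edge of G2:
  (0,1) → (φ(0),φ(1)) = (4,5) ∈ E(G2) ✓
  (0,2) → (φ(0),φ(2)) = (1,5) ∈ E(G2) ✓
  (0,4) → (φ(0),φ(4)) = (5,6) ∈ E(G2) ✓
  (1,2) → (φ(1),φ(2)) = (1,4) ∈ E(G2) ✓
  (2,4) → (φ(2),φ(4)) = (1,6) ∈ E(G2) ✓
  (3,5) → (φ(3),φ(5)) = (0,2) ∈ E(G2) ✓
  (3,6) → (φ(3),φ(6)) = (2,3) ∈ E(G2) ✓
  (4,6) → (φ(4),φ(6)) = (3,6) ∈ E(G2) ✓
  (5,6) → (φ(5),φ(6)) = (0,3) ∈ E(G2) ✓
All 9 edges of G1 map to edges of G2, and |E(G1)| = |E(G2)| = 9, so φ is a bijection on edges as well as vertices. Hence G1 ≅ G2.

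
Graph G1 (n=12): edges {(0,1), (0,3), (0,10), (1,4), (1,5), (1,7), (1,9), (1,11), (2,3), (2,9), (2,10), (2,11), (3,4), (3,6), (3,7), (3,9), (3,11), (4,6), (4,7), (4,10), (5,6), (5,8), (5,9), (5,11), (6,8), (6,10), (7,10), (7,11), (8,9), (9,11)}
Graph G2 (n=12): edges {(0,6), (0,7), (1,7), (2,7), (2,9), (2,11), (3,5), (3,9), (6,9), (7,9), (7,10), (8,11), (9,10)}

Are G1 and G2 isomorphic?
No, not isomorphic

The graphs are NOT isomorphic.

Connected components of G1: 1 component(s) with vertex sets [[0, 1, 2, 3, 4, 5, 6, 7, 8, 9, 10, 11]], sizes [12].
Connected components of G2: 2 component(s) with vertex sets [[4], [0, 1, 2, 3, 5, 6, 7, 8, 9, 10, 11]], sizes [1, 11].
The number of connected components (and the multiset of component sizes) is an isomorphism invariant — an isomorphism maps each component of G1 bijectively onto a component of G2. Since G1 has 1 component(s) and G2 has 2, they cannot be isomorphic.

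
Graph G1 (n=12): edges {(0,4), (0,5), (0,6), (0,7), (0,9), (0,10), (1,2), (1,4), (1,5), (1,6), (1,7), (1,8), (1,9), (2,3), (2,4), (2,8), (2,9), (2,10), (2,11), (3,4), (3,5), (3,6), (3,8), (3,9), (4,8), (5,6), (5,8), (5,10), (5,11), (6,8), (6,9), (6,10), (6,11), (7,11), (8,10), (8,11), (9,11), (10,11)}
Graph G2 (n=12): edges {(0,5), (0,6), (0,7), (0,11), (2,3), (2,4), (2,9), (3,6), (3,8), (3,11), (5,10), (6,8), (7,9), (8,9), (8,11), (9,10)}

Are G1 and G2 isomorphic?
No, not isomorphic

The graphs are NOT isomorphic.

Connected components of G1: 1 component(s) with vertex sets [[0, 1, 2, 3, 4, 5, 6, 7, 8, 9, 10, 11]], sizes [12].
Connected components of G2: 2 component(s) with vertex sets [[1], [0, 2, 3, 4, 5, 6, 7, 8, 9, 10, 11]], sizes [1, 11].
The number of connected components (and the multiset of component sizes) is an isomorphism invariant — an isomorphism maps each component of G1 bijectively onto a component of G2. Since G1 has 1 component(s) and G2 has 2, they cannot be isomorphic.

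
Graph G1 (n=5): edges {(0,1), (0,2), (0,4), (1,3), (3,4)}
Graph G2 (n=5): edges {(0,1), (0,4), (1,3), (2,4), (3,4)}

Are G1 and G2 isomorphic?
Yes, isomorphic

The graphs are isomorphic.
One valid mapping φ: V(G1) → V(G2): 0→4, 1→0, 2→2, 3→1, 4→3

Verify φ preserves adjacency — for each edge of G1, its image is an edge of G2:
  (0,1) → (φ(0),φ(1)) = (0,4) ∈ E(G2) ✓
  (0,2) → (φ(0),φ(2)) = (2,4) ∈ E(G2) ✓
  (0,4) → (φ(0),φ(4)) = (3,4) ∈ E(G2) ✓
  (1,3) → (φ(1),φ(3)) = (0,1) ∈ E(G2) ✓
  (3,4) → (φ(3),φ(4)) = (1,3) ∈ E(G2) ✓
All 5 edges of G1 map to edges of G2, and |E(G1)| = |E(G2)| = 5, so φ is a bijection on edges as well as vertices. Hence G1 ≅ G2.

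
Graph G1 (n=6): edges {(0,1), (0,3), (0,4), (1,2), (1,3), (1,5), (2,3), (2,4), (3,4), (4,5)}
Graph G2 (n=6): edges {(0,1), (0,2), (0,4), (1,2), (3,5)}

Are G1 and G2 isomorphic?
No, not isomorphic

The graphs are NOT isomorphic.

Counting triangles (3-cliques): G1 has 4, G2 has 1.
Triangle count is an isomorphism invariant, so differing triangle counts rule out isomorphism.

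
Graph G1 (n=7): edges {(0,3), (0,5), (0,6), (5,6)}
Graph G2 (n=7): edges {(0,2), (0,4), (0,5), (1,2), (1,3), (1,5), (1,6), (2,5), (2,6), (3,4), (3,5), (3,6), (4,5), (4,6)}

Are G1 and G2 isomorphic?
No, not isomorphic

The graphs are NOT isomorphic.

Degrees in G1: deg(0)=3, deg(1)=0, deg(2)=0, deg(3)=1, deg(4)=0, deg(5)=2, deg(6)=2.
Sorted degree sequence of G1: [3, 2, 2, 1, 0, 0, 0].
Degrees in G2: deg(0)=3, deg(1)=4, deg(2)=4, deg(3)=4, deg(4)=4, deg(5)=5, deg(6)=4.
Sorted degree sequence of G2: [5, 4, 4, 4, 4, 4, 3].
The (sorted) degree sequence is an isomorphism invariant, so since G1 and G2 have different degree sequences they cannot be isomorphic.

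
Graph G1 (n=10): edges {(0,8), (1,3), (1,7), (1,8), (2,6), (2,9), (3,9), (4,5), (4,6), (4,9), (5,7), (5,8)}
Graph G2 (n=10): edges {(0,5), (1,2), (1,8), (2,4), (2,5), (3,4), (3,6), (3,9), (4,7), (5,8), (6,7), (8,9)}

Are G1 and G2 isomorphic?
Yes, isomorphic

The graphs are isomorphic.
One valid mapping φ: V(G1) → V(G2): 0→0, 1→8, 2→6, 3→9, 4→4, 5→2, 6→7, 7→1, 8→5, 9→3

Verify φ preserves adjacency — for each edge of G1, its image is an edge of G2:
  (0,8) → (φ(0),φ(8)) = (0,5) ∈ E(G2) ✓
  (1,3) → (φ(1),φ(3)) = (8,9) ∈ E(G2) ✓
  (1,7) → (φ(1),φ(7)) = (1,8) ∈ E(G2) ✓
  (1,8) → (φ(1),φ(8)) = (5,8) ∈ E(G2) ✓
  (2,6) → (φ(2),φ(6)) = (6,7) ∈ E(G2) ✓
  (2,9) → (φ(2),φ(9)) = (3,6) ∈ E(G2) ✓
  (3,9) → (φ(3),φ(9)) = (3,9) ∈ E(G2) ✓
  (4,5) → (φ(4),φ(5)) = (2,4) ∈ E(G2) ✓
  (4,6) → (φ(4),φ(6)) = (4,7) ∈ E(G2) ✓
  (4,9) → (φ(4),φ(9)) = (3,4) ∈ E(G2) ✓
  (5,7) → (φ(5),φ(7)) = (1,2) ∈ E(G2) ✓
  (5,8) → (φ(5),φ(8)) = (2,5) ∈ E(G2) ✓
All 12 edges of G1 map to edges of G2, and |E(G1)| = |E(G2)| = 12, so φ is a bijection on edges as well as vertices. Hence G1 ≅ G2.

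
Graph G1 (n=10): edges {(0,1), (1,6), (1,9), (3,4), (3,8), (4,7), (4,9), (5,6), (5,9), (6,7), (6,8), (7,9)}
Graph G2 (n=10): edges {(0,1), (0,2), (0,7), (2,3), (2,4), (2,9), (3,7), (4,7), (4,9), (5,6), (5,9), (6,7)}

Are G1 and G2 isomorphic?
Yes, isomorphic

The graphs are isomorphic.
One valid mapping φ: V(G1) → V(G2): 0→1, 1→0, 2→8, 3→5, 4→9, 5→3, 6→7, 7→4, 8→6, 9→2

Verify φ preserves adjacency — for each edge of G1, its image is an edge of G2:
  (0,1) → (φ(0),φ(1)) = (0,1) ∈ E(G2) ✓
  (1,6) → (φ(1),φ(6)) = (0,7) ∈ E(G2) ✓
  (1,9) → (φ(1),φ(9)) = (0,2) ∈ E(G2) ✓
  (3,4) → (φ(3),φ(4)) = (5,9) ∈ E(G2) ✓
  (3,8) → (φ(3),φ(8)) = (5,6) ∈ E(G2) ✓
  (4,7) → (φ(4),φ(7)) = (4,9) ∈ E(G2) ✓
  (4,9) → (φ(4),φ(9)) = (2,9) ∈ E(G2) ✓
  (5,6) → (φ(5),φ(6)) = (3,7) ∈ E(G2) ✓
  (5,9) → (φ(5),φ(9)) = (2,3) ∈ E(G2) ✓
  (6,7) → (φ(6),φ(7)) = (4,7) ∈ E(G2) ✓
  (6,8) → (φ(6),φ(8)) = (6,7) ∈ E(G2) ✓
  (7,9) → (φ(7),φ(9)) = (2,4) ∈ E(G2) ✓
All 12 edges of G1 map to edges of G2, and |E(G1)| = |E(G2)| = 12, so φ is a bijection on edges as well as vertices. Hence G1 ≅ G2.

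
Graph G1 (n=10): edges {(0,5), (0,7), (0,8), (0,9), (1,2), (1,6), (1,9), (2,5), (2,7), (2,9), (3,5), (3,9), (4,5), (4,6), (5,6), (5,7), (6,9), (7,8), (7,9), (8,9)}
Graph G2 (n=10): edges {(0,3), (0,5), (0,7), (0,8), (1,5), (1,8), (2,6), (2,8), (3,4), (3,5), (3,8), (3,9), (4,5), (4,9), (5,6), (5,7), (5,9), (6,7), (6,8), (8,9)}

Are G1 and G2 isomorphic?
Yes, isomorphic

The graphs are isomorphic.
One valid mapping φ: V(G1) → V(G2): 0→9, 1→7, 2→0, 3→1, 4→2, 5→8, 6→6, 7→3, 8→4, 9→5

Verify φ preserves adjacency — for each edge of G1, its image is an edge of G2:
  (0,5) → (φ(0),φ(5)) = (8,9) ∈ E(G2) ✓
  (0,7) → (φ(0),φ(7)) = (3,9) ∈ E(G2) ✓
  (0,8) → (φ(0),φ(8)) = (4,9) ∈ E(G2) ✓
  (0,9) → (φ(0),φ(9)) = (5,9) ∈ E(G2) ✓
  (1,2) → (φ(1),φ(2)) = (0,7) ∈ E(G2) ✓
  (1,6) → (φ(1),φ(6)) = (6,7) ∈ E(G2) ✓
  (1,9) → (φ(1),φ(9)) = (5,7) ∈ E(G2) ✓
  (2,5) → (φ(2),φ(5)) = (0,8) ∈ E(G2) ✓
  (2,7) → (φ(2),φ(7)) = (0,3) ∈ E(G2) ✓
  (2,9) → (φ(2),φ(9)) = (0,5) ∈ E(G2) ✓
  (3,5) → (φ(3),φ(5)) = (1,8) ∈ E(G2) ✓
  (3,9) → (φ(3),φ(9)) = (1,5) ∈ E(G2) ✓
  (4,5) → (φ(4),φ(5)) = (2,8) ∈ E(G2) ✓
  (4,6) → (φ(4),φ(6)) = (2,6) ∈ E(G2) ✓
  (5,6) → (φ(5),φ(6)) = (6,8) ∈ E(G2) ✓
  (5,7) → (φ(5),φ(7)) = (3,8) ∈ E(G2) ✓
  (6,9) → (φ(6),φ(9)) = (5,6) ∈ E(G2) ✓
  (7,8) → (φ(7),φ(8)) = (3,4) ∈ E(G2) ✓
  (7,9) → (φ(7),φ(9)) = (3,5) ∈ E(G2) ✓
  (8,9) → (φ(8),φ(9)) = (4,5) ∈ E(G2) ✓
All 20 edges of G1 map to edges of G2, and |E(G1)| = |E(G2)| = 20, so φ is a bijection on edges as well as vertices. Hence G1 ≅ G2.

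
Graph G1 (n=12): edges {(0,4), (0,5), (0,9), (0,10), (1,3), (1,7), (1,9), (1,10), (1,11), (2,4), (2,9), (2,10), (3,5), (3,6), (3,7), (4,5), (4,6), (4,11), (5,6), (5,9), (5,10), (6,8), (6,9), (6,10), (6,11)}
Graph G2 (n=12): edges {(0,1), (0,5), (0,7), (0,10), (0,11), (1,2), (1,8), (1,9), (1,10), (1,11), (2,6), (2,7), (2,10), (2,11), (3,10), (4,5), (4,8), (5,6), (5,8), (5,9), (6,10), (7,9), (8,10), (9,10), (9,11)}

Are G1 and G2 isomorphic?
Yes, isomorphic

The graphs are isomorphic.
One valid mapping φ: V(G1) → V(G2): 0→11, 1→5, 2→7, 3→8, 4→2, 5→1, 6→10, 7→4, 8→3, 9→9, 10→0, 11→6

Verify φ preserves adjacency — for each edge of G1, its image is an edge of G2:
  (0,4) → (φ(0),φ(4)) = (2,11) ∈ E(G2) ✓
  (0,5) → (φ(0),φ(5)) = (1,11) ∈ E(G2) ✓
  (0,9) → (φ(0),φ(9)) = (9,11) ∈ E(G2) ✓
  (0,10) → (φ(0),φ(10)) = (0,11) ∈ E(G2) ✓
  (1,3) → (φ(1),φ(3)) = (5,8) ∈ E(G2) ✓
  (1,7) → (φ(1),φ(7)) = (4,5) ∈ E(G2) ✓
  (1,9) → (φ(1),φ(9)) = (5,9) ∈ E(G2) ✓
  (1,10) → (φ(1),φ(10)) = (0,5) ∈ E(G2) ✓
  (1,11) → (φ(1),φ(11)) = (5,6) ∈ E(G2) ✓
  (2,4) → (φ(2),φ(4)) = (2,7) ∈ E(G2) ✓
  (2,9) → (φ(2),φ(9)) = (7,9) ∈ E(G2) ✓
  (2,10) → (φ(2),φ(10)) = (0,7) ∈ E(G2) ✓
  (3,5) → (φ(3),φ(5)) = (1,8) ∈ E(G2) ✓
  (3,6) → (φ(3),φ(6)) = (8,10) ∈ E(G2) ✓
  (3,7) → (φ(3),φ(7)) = (4,8) ∈ E(G2) ✓
  (4,5) → (φ(4),φ(5)) = (1,2) ∈ E(G2) ✓
  (4,6) → (φ(4),φ(6)) = (2,10) ∈ E(G2) ✓
  (4,11) → (φ(4),φ(11)) = (2,6) ∈ E(G2) ✓
  (5,6) → (φ(5),φ(6)) = (1,10) ∈ E(G2) ✓
  (5,9) → (φ(5),φ(9)) = (1,9) ∈ E(G2) ✓
  (5,10) → (φ(5),φ(10)) = (0,1) ∈ E(G2) ✓
  (6,8) → (φ(6),φ(8)) = (3,10) ∈ E(G2) ✓
  (6,9) → (φ(6),φ(9)) = (9,10) ∈ E(G2) ✓
  (6,10) → (φ(6),φ(10)) = (0,10) ∈ E(G2) ✓
  (6,11) → (φ(6),φ(11)) = (6,10) ∈ E(G2) ✓
All 25 edges of G1 map to edges of G2, and |E(G1)| = |E(G2)| = 25, so φ is a bijection on edges as well as vertices. Hence G1 ≅ G2.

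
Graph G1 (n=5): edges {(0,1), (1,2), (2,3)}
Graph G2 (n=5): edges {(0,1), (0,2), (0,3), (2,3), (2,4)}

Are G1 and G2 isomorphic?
No, not isomorphic

The graphs are NOT isomorphic.

Counting triangles (3-cliques): G1 has 0, G2 has 1.
Triangle count is an isomorphism invariant, so differing triangle counts rule out isomorphism.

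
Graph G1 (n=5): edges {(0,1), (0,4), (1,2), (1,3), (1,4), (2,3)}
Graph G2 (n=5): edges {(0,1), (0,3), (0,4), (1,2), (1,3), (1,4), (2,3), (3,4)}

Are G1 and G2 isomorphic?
No, not isomorphic

The graphs are NOT isomorphic.

Counting edges: G1 has 6 edge(s); G2 has 8 edge(s).
Edge count is an isomorphism invariant (a bijection on vertices induces a bijection on edges), so differing edge counts rule out isomorphism.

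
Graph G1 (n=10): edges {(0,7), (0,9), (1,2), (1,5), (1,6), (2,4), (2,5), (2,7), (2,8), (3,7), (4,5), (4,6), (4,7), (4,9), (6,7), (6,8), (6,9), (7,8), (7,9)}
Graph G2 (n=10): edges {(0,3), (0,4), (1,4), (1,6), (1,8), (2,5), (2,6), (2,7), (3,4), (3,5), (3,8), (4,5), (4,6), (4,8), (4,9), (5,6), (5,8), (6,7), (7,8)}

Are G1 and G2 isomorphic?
Yes, isomorphic

The graphs are isomorphic.
One valid mapping φ: V(G1) → V(G2): 0→0, 1→7, 2→6, 3→9, 4→5, 5→2, 6→8, 7→4, 8→1, 9→3

Verify φ preserves adjacency — for each edge of G1, its image is an edge of G2:
  (0,7) → (φ(0),φ(7)) = (0,4) ∈ E(G2) ✓
  (0,9) → (φ(0),φ(9)) = (0,3) ∈ E(G2) ✓
  (1,2) → (φ(1),φ(2)) = (6,7) ∈ E(G2) ✓
  (1,5) → (φ(1),φ(5)) = (2,7) ∈ E(G2) ✓
  (1,6) → (φ(1),φ(6)) = (7,8) ∈ E(G2) ✓
  (2,4) → (φ(2),φ(4)) = (5,6) ∈ E(G2) ✓
  (2,5) → (φ(2),φ(5)) = (2,6) ∈ E(G2) ✓
  (2,7) → (φ(2),φ(7)) = (4,6) ∈ E(G2) ✓
  (2,8) → (φ(2),φ(8)) = (1,6) ∈ E(G2) ✓
  (3,7) → (φ(3),φ(7)) = (4,9) ∈ E(G2) ✓
  (4,5) → (φ(4),φ(5)) = (2,5) ∈ E(G2) ✓
  (4,6) → (φ(4),φ(6)) = (5,8) ∈ E(G2) ✓
  (4,7) → (φ(4),φ(7)) = (4,5) ∈ E(G2) ✓
  (4,9) → (φ(4),φ(9)) = (3,5) ∈ E(G2) ✓
  (6,7) → (φ(6),φ(7)) = (4,8) ∈ E(G2) ✓
  (6,8) → (φ(6),φ(8)) = (1,8) ∈ E(G2) ✓
  (6,9) → (φ(6),φ(9)) = (3,8) ∈ E(G2) ✓
  (7,8) → (φ(7),φ(8)) = (1,4) ∈ E(G2) ✓
  (7,9) → (φ(7),φ(9)) = (3,4) ∈ E(G2) ✓
All 19 edges of G1 map to edges of G2, and |E(G1)| = |E(G2)| = 19, so φ is a bijection on edges as well as vertices. Hence G1 ≅ G2.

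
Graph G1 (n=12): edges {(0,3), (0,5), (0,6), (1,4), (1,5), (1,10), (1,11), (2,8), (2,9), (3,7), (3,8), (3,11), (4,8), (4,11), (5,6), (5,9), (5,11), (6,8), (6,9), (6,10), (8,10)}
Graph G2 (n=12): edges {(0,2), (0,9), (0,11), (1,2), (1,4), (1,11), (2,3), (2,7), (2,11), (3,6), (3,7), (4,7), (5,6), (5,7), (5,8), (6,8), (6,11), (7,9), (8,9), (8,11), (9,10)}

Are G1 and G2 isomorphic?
Yes, isomorphic

The graphs are isomorphic.
One valid mapping φ: V(G1) → V(G2): 0→0, 1→6, 2→4, 3→9, 4→5, 5→11, 6→2, 7→10, 8→7, 9→1, 10→3, 11→8

Verify φ preserves adjacency — for each edge of G1, its image is an edge of G2:
  (0,3) → (φ(0),φ(3)) = (0,9) ∈ E(G2) ✓
  (0,5) → (φ(0),φ(5)) = (0,11) ∈ E(G2) ✓
  (0,6) → (φ(0),φ(6)) = (0,2) ∈ E(G2) ✓
  (1,4) → (φ(1),φ(4)) = (5,6) ∈ E(G2) ✓
  (1,5) → (φ(1),φ(5)) = (6,11) ∈ E(G2) ✓
  (1,10) → (φ(1),φ(10)) = (3,6) ∈ E(G2) ✓
  (1,11) → (φ(1),φ(11)) = (6,8) ∈ E(G2) ✓
  (2,8) → (φ(2),φ(8)) = (4,7) ∈ E(G2) ✓
  (2,9) → (φ(2),φ(9)) = (1,4) ∈ E(G2) ✓
  (3,7) → (φ(3),φ(7)) = (9,10) ∈ E(G2) ✓
  (3,8) → (φ(3),φ(8)) = (7,9) ∈ E(G2) ✓
  (3,11) → (φ(3),φ(11)) = (8,9) ∈ E(G2) ✓
  (4,8) → (φ(4),φ(8)) = (5,7) ∈ E(G2) ✓
  (4,11) → (φ(4),φ(11)) = (5,8) ∈ E(G2) ✓
  (5,6) → (φ(5),φ(6)) = (2,11) ∈ E(G2) ✓
  (5,9) → (φ(5),φ(9)) = (1,11) ∈ E(G2) ✓
  (5,11) → (φ(5),φ(11)) = (8,11) ∈ E(G2) ✓
  (6,8) → (φ(6),φ(8)) = (2,7) ∈ E(G2) ✓
  (6,9) → (φ(6),φ(9)) = (1,2) ∈ E(G2) ✓
  (6,10) → (φ(6),φ(10)) = (2,3) ∈ E(G2) ✓
  (8,10) → (φ(8),φ(10)) = (3,7) ∈ E(G2) ✓
All 21 edges of G1 map to edges of G2, and |E(G1)| = |E(G2)| = 21, so φ is a bijection on edges as well as vertices. Hence G1 ≅ G2.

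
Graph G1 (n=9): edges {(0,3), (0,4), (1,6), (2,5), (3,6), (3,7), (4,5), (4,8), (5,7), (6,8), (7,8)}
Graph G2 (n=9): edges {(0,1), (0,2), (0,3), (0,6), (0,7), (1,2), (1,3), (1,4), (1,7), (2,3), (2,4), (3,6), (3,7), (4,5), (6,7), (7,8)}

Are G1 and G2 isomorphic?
No, not isomorphic

The graphs are NOT isomorphic.

Degrees in G1: deg(0)=2, deg(1)=1, deg(2)=1, deg(3)=3, deg(4)=3, deg(5)=3, deg(6)=3, deg(7)=3, deg(8)=3.
Sorted degree sequence of G1: [3, 3, 3, 3, 3, 3, 2, 1, 1].
Degrees in G2: deg(0)=5, deg(1)=5, deg(2)=4, deg(3)=5, deg(4)=3, deg(5)=1, deg(6)=3, deg(7)=5, deg(8)=1.
Sorted degree sequence of G2: [5, 5, 5, 5, 4, 3, 3, 1, 1].
The (sorted) degree sequence is an isomorphism invariant, so since G1 and G2 have different degree sequences they cannot be isomorphic.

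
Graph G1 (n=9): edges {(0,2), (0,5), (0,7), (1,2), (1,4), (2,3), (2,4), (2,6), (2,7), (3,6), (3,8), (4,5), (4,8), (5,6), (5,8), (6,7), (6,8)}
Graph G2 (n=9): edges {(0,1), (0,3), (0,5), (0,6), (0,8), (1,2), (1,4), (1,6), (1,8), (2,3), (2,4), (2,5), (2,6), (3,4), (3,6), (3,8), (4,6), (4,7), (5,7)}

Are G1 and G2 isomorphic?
No, not isomorphic

The graphs are NOT isomorphic.

Degrees in G1: deg(0)=3, deg(1)=2, deg(2)=6, deg(3)=3, deg(4)=4, deg(5)=4, deg(6)=5, deg(7)=3, deg(8)=4.
Sorted degree sequence of G1: [6, 5, 4, 4, 4, 3, 3, 3, 2].
Degrees in G2: deg(0)=5, deg(1)=5, deg(2)=5, deg(3)=5, deg(4)=5, deg(5)=3, deg(6)=5, deg(7)=2, deg(8)=3.
Sorted degree sequence of G2: [5, 5, 5, 5, 5, 5, 3, 3, 2].
The (sorted) degree sequence is an isomorphism invariant, so since G1 and G2 have different degree sequences they cannot be isomorphic.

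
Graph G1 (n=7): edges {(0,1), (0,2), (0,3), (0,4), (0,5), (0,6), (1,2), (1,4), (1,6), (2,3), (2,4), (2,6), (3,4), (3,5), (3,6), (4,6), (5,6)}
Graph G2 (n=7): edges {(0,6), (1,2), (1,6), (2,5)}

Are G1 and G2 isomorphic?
No, not isomorphic

The graphs are NOT isomorphic.

Connected components of G1: 1 component(s) with vertex sets [[0, 1, 2, 3, 4, 5, 6]], sizes [7].
Connected components of G2: 3 component(s) with vertex sets [[3], [4], [0, 1, 2, 5, 6]], sizes [1, 1, 5].
The number of connected components (and the multiset of component sizes) is an isomorphism invariant — an isomorphism maps each component of G1 bijectively onto a component of G2. Since G1 has 1 component(s) and G2 has 3, they cannot be isomorphic.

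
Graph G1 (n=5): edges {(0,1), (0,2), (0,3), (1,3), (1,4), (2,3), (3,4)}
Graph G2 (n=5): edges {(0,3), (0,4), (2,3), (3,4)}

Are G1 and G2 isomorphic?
No, not isomorphic

The graphs are NOT isomorphic.

Counting triangles (3-cliques): G1 has 3, G2 has 1.
Triangle count is an isomorphism invariant, so differing triangle counts rule out isomorphism.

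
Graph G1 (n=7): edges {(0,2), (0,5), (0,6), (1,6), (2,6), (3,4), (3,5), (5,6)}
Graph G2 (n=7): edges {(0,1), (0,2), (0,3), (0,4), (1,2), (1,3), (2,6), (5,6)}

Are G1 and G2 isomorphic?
Yes, isomorphic

The graphs are isomorphic.
One valid mapping φ: V(G1) → V(G2): 0→1, 1→4, 2→3, 3→6, 4→5, 5→2, 6→0

Verify φ preserves adjacency — for each edge of G1, its image is an edge of G2:
  (0,2) → (φ(0),φ(2)) = (1,3) ∈ E(G2) ✓
  (0,5) → (φ(0),φ(5)) = (1,2) ∈ E(G2) ✓
  (0,6) → (φ(0),φ(6)) = (0,1) ∈ E(G2) ✓
  (1,6) → (φ(1),φ(6)) = (0,4) ∈ E(G2) ✓
  (2,6) → (φ(2),φ(6)) = (0,3) ∈ E(G2) ✓
  (3,4) → (φ(3),φ(4)) = (5,6) ∈ E(G2) ✓
  (3,5) → (φ(3),φ(5)) = (2,6) ∈ E(G2) ✓
  (5,6) → (φ(5),φ(6)) = (0,2) ∈ E(G2) ✓
All 8 edges of G1 map to edges of G2, and |E(G1)| = |E(G2)| = 8, so φ is a bijection on edges as well as vertices. Hence G1 ≅ G2.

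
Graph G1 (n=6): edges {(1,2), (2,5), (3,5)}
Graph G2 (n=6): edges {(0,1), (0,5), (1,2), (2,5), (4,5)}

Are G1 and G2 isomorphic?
No, not isomorphic

The graphs are NOT isomorphic.

Connected components of G1: 3 component(s) with vertex sets [[0], [4], [1, 2, 3, 5]], sizes [1, 1, 4].
Connected components of G2: 2 component(s) with vertex sets [[3], [0, 1, 2, 4, 5]], sizes [1, 5].
The number of connected components (and the multiset of component sizes) is an isomorphism invariant — an isomorphism maps each component of G1 bijectively onto a component of G2. Since G1 has 3 component(s) and G2 has 2, they cannot be isomorphic.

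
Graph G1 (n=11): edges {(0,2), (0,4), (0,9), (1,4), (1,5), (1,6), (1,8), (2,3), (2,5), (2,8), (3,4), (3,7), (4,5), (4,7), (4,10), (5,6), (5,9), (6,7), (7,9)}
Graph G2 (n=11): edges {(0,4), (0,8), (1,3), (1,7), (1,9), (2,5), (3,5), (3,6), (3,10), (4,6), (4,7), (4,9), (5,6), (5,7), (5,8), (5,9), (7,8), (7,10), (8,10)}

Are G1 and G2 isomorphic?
Yes, isomorphic

The graphs are isomorphic.
One valid mapping φ: V(G1) → V(G2): 0→9, 1→8, 2→4, 3→6, 4→5, 5→7, 6→10, 7→3, 8→0, 9→1, 10→2

Verify φ preserves adjacency — for each edge of G1, its image is an edge of G2:
  (0,2) → (φ(0),φ(2)) = (4,9) ∈ E(G2) ✓
  (0,4) → (φ(0),φ(4)) = (5,9) ∈ E(G2) ✓
  (0,9) → (φ(0),φ(9)) = (1,9) ∈ E(G2) ✓
  (1,4) → (φ(1),φ(4)) = (5,8) ∈ E(G2) ✓
  (1,5) → (φ(1),φ(5)) = (7,8) ∈ E(G2) ✓
  (1,6) → (φ(1),φ(6)) = (8,10) ∈ E(G2) ✓
  (1,8) → (φ(1),φ(8)) = (0,8) ∈ E(G2) ✓
  (2,3) → (φ(2),φ(3)) = (4,6) ∈ E(G2) ✓
  (2,5) → (φ(2),φ(5)) = (4,7) ∈ E(G2) ✓
  (2,8) → (φ(2),φ(8)) = (0,4) ∈ E(G2) ✓
  (3,4) → (φ(3),φ(4)) = (5,6) ∈ E(G2) ✓
  (3,7) → (φ(3),φ(7)) = (3,6) ∈ E(G2) ✓
  (4,5) → (φ(4),φ(5)) = (5,7) ∈ E(G2) ✓
  (4,7) → (φ(4),φ(7)) = (3,5) ∈ E(G2) ✓
  (4,10) → (φ(4),φ(10)) = (2,5) ∈ E(G2) ✓
  (5,6) → (φ(5),φ(6)) = (7,10) ∈ E(G2) ✓
  (5,9) → (φ(5),φ(9)) = (1,7) ∈ E(G2) ✓
  (6,7) → (φ(6),φ(7)) = (3,10) ∈ E(G2) ✓
  (7,9) → (φ(7),φ(9)) = (1,3) ∈ E(G2) ✓
All 19 edges of G1 map to edges of G2, and |E(G1)| = |E(G2)| = 19, so φ is a bijection on edges as well as vertices. Hence G1 ≅ G2.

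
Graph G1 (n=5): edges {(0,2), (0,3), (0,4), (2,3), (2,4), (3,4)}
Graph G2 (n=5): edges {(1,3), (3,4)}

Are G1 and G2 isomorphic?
No, not isomorphic

The graphs are NOT isomorphic.

Connected components of G1: 2 component(s) with vertex sets [[1], [0, 2, 3, 4]], sizes [1, 4].
Connected components of G2: 3 component(s) with vertex sets [[0], [2], [1, 3, 4]], sizes [1, 1, 3].
The number of connected components (and the multiset of component sizes) is an isomorphism invariant — an isomorphism maps each component of G1 bijectively onto a component of G2. Since G1 has 2 component(s) and G2 has 3, they cannot be isomorphic.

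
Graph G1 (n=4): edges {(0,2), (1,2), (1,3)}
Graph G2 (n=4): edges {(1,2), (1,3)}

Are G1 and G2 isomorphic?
No, not isomorphic

The graphs are NOT isomorphic.

Counting edges: G1 has 3 edge(s); G2 has 2 edge(s).
Edge count is an isomorphism invariant (a bijection on vertices induces a bijection on edges), so differing edge counts rule out isomorphism.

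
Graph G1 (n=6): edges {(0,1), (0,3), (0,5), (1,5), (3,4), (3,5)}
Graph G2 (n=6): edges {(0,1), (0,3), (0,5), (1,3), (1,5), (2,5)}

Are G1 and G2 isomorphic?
Yes, isomorphic

The graphs are isomorphic.
One valid mapping φ: V(G1) → V(G2): 0→1, 1→3, 2→4, 3→5, 4→2, 5→0

Verify φ preserves adjacency — for each edge of G1, its image is an edge of G2:
  (0,1) → (φ(0),φ(1)) = (1,3) ∈ E(G2) ✓
  (0,3) → (φ(0),φ(3)) = (1,5) ∈ E(G2) ✓
  (0,5) → (φ(0),φ(5)) = (0,1) ∈ E(G2) ✓
  (1,5) → (φ(1),φ(5)) = (0,3) ∈ E(G2) ✓
  (3,4) → (φ(3),φ(4)) = (2,5) ∈ E(G2) ✓
  (3,5) → (φ(3),φ(5)) = (0,5) ∈ E(G2) ✓
All 6 edges of G1 map to edges of G2, and |E(G1)| = |E(G2)| = 6, so φ is a bijection on edges as well as vertices. Hence G1 ≅ G2.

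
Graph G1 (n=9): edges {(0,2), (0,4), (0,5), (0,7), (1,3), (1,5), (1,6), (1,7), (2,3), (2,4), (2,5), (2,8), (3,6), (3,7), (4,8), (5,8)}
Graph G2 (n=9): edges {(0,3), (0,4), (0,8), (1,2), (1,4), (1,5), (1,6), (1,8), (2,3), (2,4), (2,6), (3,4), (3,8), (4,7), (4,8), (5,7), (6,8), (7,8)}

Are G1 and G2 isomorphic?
No, not isomorphic

The graphs are NOT isomorphic.

Counting triangles (3-cliques): G1 has 6, G2 has 10.
Triangle count is an isomorphism invariant, so differing triangle counts rule out isomorphism.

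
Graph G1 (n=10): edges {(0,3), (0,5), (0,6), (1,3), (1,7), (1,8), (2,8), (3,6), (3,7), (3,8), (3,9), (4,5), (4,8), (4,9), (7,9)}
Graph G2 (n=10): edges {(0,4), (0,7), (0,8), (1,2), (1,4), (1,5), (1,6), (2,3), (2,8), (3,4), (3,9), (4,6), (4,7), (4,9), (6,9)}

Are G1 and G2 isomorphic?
Yes, isomorphic

The graphs are isomorphic.
One valid mapping φ: V(G1) → V(G2): 0→0, 1→6, 2→5, 3→4, 4→2, 5→8, 6→7, 7→9, 8→1, 9→3

Verify φ preserves adjacency — for each edge of G1, its image is an edge of G2:
  (0,3) → (φ(0),φ(3)) = (0,4) ∈ E(G2) ✓
  (0,5) → (φ(0),φ(5)) = (0,8) ∈ E(G2) ✓
  (0,6) → (φ(0),φ(6)) = (0,7) ∈ E(G2) ✓
  (1,3) → (φ(1),φ(3)) = (4,6) ∈ E(G2) ✓
  (1,7) → (φ(1),φ(7)) = (6,9) ∈ E(G2) ✓
  (1,8) → (φ(1),φ(8)) = (1,6) ∈ E(G2) ✓
  (2,8) → (φ(2),φ(8)) = (1,5) ∈ E(G2) ✓
  (3,6) → (φ(3),φ(6)) = (4,7) ∈ E(G2) ✓
  (3,7) → (φ(3),φ(7)) = (4,9) ∈ E(G2) ✓
  (3,8) → (φ(3),φ(8)) = (1,4) ∈ E(G2) ✓
  (3,9) → (φ(3),φ(9)) = (3,4) ∈ E(G2) ✓
  (4,5) → (φ(4),φ(5)) = (2,8) ∈ E(G2) ✓
  (4,8) → (φ(4),φ(8)) = (1,2) ∈ E(G2) ✓
  (4,9) → (φ(4),φ(9)) = (2,3) ∈ E(G2) ✓
  (7,9) → (φ(7),φ(9)) = (3,9) ∈ E(G2) ✓
All 15 edges of G1 map to edges of G2, and |E(G1)| = |E(G2)| = 15, so φ is a bijection on edges as well as vertices. Hence G1 ≅ G2.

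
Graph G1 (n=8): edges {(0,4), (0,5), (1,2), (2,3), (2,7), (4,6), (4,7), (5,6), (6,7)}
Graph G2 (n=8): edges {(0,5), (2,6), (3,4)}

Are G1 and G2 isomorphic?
No, not isomorphic

The graphs are NOT isomorphic.

Connected components of G1: 1 component(s) with vertex sets [[0, 1, 2, 3, 4, 5, 6, 7]], sizes [8].
Connected components of G2: 5 component(s) with vertex sets [[1], [7], [0, 5], [2, 6], [3, 4]], sizes [1, 1, 2, 2, 2].
The number of connected components (and the multiset of component sizes) is an isomorphism invariant — an isomorphism maps each component of G1 bijectively onto a component of G2. Since G1 has 1 component(s) and G2 has 5, they cannot be isomorphic.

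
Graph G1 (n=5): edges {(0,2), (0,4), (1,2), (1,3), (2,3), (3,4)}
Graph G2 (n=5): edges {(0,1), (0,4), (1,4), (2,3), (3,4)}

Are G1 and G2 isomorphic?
No, not isomorphic

The graphs are NOT isomorphic.

Degrees in G1: deg(0)=2, deg(1)=2, deg(2)=3, deg(3)=3, deg(4)=2.
Sorted degree sequence of G1: [3, 3, 2, 2, 2].
Degrees in G2: deg(0)=2, deg(1)=2, deg(2)=1, deg(3)=2, deg(4)=3.
Sorted degree sequence of G2: [3, 2, 2, 2, 1].
The (sorted) degree sequence is an isomorphism invariant, so since G1 and G2 have different degree sequences they cannot be isomorphic.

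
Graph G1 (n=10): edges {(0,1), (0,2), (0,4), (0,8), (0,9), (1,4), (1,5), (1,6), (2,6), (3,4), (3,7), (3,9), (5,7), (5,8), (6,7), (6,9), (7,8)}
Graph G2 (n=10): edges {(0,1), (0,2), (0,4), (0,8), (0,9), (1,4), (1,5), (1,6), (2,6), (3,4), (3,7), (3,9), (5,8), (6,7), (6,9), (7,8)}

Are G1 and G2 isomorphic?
No, not isomorphic

The graphs are NOT isomorphic.

Counting edges: G1 has 17 edge(s); G2 has 16 edge(s).
Edge count is an isomorphism invariant (a bijection on vertices induces a bijection on edges), so differing edge counts rule out isomorphism.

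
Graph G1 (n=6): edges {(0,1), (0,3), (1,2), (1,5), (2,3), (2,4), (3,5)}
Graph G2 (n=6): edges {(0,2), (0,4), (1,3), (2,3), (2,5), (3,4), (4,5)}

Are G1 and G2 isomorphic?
Yes, isomorphic

The graphs are isomorphic.
One valid mapping φ: V(G1) → V(G2): 0→0, 1→2, 2→3, 3→4, 4→1, 5→5

Verify φ preserves adjacency — for each edge of G1, its image is an edge of G2:
  (0,1) → (φ(0),φ(1)) = (0,2) ∈ E(G2) ✓
  (0,3) → (φ(0),φ(3)) = (0,4) ∈ E(G2) ✓
  (1,2) → (φ(1),φ(2)) = (2,3) ∈ E(G2) ✓
  (1,5) → (φ(1),φ(5)) = (2,5) ∈ E(G2) ✓
  (2,3) → (φ(2),φ(3)) = (3,4) ∈ E(G2) ✓
  (2,4) → (φ(2),φ(4)) = (1,3) ∈ E(G2) ✓
  (3,5) → (φ(3),φ(5)) = (4,5) ∈ E(G2) ✓
All 7 edges of G1 map to edges of G2, and |E(G1)| = |E(G2)| = 7, so φ is a bijection on edges as well as vertices. Hence G1 ≅ G2.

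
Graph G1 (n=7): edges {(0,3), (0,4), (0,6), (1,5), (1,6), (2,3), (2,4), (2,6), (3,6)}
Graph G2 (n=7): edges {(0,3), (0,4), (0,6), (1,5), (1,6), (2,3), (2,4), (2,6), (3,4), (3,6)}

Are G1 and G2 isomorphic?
No, not isomorphic

The graphs are NOT isomorphic.

Counting edges: G1 has 9 edge(s); G2 has 10 edge(s).
Edge count is an isomorphism invariant (a bijection on vertices induces a bijection on edges), so differing edge counts rule out isomorphism.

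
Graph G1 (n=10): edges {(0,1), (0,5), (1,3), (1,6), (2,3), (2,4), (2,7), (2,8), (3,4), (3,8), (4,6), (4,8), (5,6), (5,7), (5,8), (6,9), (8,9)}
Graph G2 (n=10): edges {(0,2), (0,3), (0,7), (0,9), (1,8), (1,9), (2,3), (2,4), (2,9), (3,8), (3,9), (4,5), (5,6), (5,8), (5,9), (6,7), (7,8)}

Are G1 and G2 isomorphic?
Yes, isomorphic

The graphs are isomorphic.
One valid mapping φ: V(G1) → V(G2): 0→6, 1→7, 2→2, 3→0, 4→3, 5→5, 6→8, 7→4, 8→9, 9→1

Verify φ preserves adjacency — for each edge of G1, its image is an edge of G2:
  (0,1) → (φ(0),φ(1)) = (6,7) ∈ E(G2) ✓
  (0,5) → (φ(0),φ(5)) = (5,6) ∈ E(G2) ✓
  (1,3) → (φ(1),φ(3)) = (0,7) ∈ E(G2) ✓
  (1,6) → (φ(1),φ(6)) = (7,8) ∈ E(G2) ✓
  (2,3) → (φ(2),φ(3)) = (0,2) ∈ E(G2) ✓
  (2,4) → (φ(2),φ(4)) = (2,3) ∈ E(G2) ✓
  (2,7) → (φ(2),φ(7)) = (2,4) ∈ E(G2) ✓
  (2,8) → (φ(2),φ(8)) = (2,9) ∈ E(G2) ✓
  (3,4) → (φ(3),φ(4)) = (0,3) ∈ E(G2) ✓
  (3,8) → (φ(3),φ(8)) = (0,9) ∈ E(G2) ✓
  (4,6) → (φ(4),φ(6)) = (3,8) ∈ E(G2) ✓
  (4,8) → (φ(4),φ(8)) = (3,9) ∈ E(G2) ✓
  (5,6) → (φ(5),φ(6)) = (5,8) ∈ E(G2) ✓
  (5,7) → (φ(5),φ(7)) = (4,5) ∈ E(G2) ✓
  (5,8) → (φ(5),φ(8)) = (5,9) ∈ E(G2) ✓
  (6,9) → (φ(6),φ(9)) = (1,8) ∈ E(G2) ✓
  (8,9) → (φ(8),φ(9)) = (1,9) ∈ E(G2) ✓
All 17 edges of G1 map to edges of G2, and |E(G1)| = |E(G2)| = 17, so φ is a bijection on edges as well as vertices. Hence G1 ≅ G2.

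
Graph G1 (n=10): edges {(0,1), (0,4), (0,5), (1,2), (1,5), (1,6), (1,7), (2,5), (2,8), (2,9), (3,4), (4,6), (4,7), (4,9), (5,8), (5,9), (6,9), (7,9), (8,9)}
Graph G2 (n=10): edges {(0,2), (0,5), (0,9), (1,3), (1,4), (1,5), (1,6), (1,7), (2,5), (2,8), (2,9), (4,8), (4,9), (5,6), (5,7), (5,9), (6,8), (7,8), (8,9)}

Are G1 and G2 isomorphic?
Yes, isomorphic

The graphs are isomorphic.
One valid mapping φ: V(G1) → V(G2): 0→4, 1→8, 2→2, 3→3, 4→1, 5→9, 6→7, 7→6, 8→0, 9→5

Verify φ preserves adjacency — for each edge of G1, its image is an edge of G2:
  (0,1) → (φ(0),φ(1)) = (4,8) ∈ E(G2) ✓
  (0,4) → (φ(0),φ(4)) = (1,4) ∈ E(G2) ✓
  (0,5) → (φ(0),φ(5)) = (4,9) ∈ E(G2) ✓
  (1,2) → (φ(1),φ(2)) = (2,8) ∈ E(G2) ✓
  (1,5) → (φ(1),φ(5)) = (8,9) ∈ E(G2) ✓
  (1,6) → (φ(1),φ(6)) = (7,8) ∈ E(G2) ✓
  (1,7) → (φ(1),φ(7)) = (6,8) ∈ E(G2) ✓
  (2,5) → (φ(2),φ(5)) = (2,9) ∈ E(G2) ✓
  (2,8) → (φ(2),φ(8)) = (0,2) ∈ E(G2) ✓
  (2,9) → (φ(2),φ(9)) = (2,5) ∈ E(G2) ✓
  (3,4) → (φ(3),φ(4)) = (1,3) ∈ E(G2) ✓
  (4,6) → (φ(4),φ(6)) = (1,7) ∈ E(G2) ✓
  (4,7) → (φ(4),φ(7)) = (1,6) ∈ E(G2) ✓
  (4,9) → (φ(4),φ(9)) = (1,5) ∈ E(G2) ✓
  (5,8) → (φ(5),φ(8)) = (0,9) ∈ E(G2) ✓
  (5,9) → (φ(5),φ(9)) = (5,9) ∈ E(G2) ✓
  (6,9) → (φ(6),φ(9)) = (5,7) ∈ E(G2) ✓
  (7,9) → (φ(7),φ(9)) = (5,6) ∈ E(G2) ✓
  (8,9) → (φ(8),φ(9)) = (0,5) ∈ E(G2) ✓
All 19 edges of G1 map to edges of G2, and |E(G1)| = |E(G2)| = 19, so φ is a bijection on edges as well as vertices. Hence G1 ≅ G2.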